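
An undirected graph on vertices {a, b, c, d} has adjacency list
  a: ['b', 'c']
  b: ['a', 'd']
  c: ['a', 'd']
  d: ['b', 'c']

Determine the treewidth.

2

A width-2 tree decomposition is:
Bags: B1 = {b, c, d}  B2 = {a, b, c}
Tree: B1–B2
Every bag has size at most 3, so the width is 3 − 1 = 2 and tw(G) ≤ 2. Since c–d–b–a–c is a cycle in G, G is not acyclic. Forests are exactly the graphs of treewidth ≤ 1, so tw(G) ≥ 2. Hence tw(G) = 2 exactly.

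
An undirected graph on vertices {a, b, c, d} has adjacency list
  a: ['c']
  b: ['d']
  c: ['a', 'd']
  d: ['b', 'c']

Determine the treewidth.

A width-1 tree decomposition is:
Bags: B1 = {a, c}  B2 = {c, d}  B3 = {b, d}
Tree: B1–B2, B2–B3
The largest bag has 2 vertices, giving width 1; this decomposition certifies tw(G) ≤ 1. Any graph with an edge has treewidth ≥ 1, and G has the edge a–c. Combining the bounds, tw(G) = 1.

1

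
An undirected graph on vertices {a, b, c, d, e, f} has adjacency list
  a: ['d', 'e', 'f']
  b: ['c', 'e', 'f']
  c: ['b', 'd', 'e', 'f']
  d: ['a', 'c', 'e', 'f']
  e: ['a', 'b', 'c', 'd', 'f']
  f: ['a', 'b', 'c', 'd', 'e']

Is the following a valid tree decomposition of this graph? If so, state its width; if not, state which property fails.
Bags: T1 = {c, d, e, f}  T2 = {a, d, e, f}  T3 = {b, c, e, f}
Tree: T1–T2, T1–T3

Checking the three conditions: (i) the bags cover all of {a, b, c, d, e, f}; (ii) for each edge, some bag contains both endpoints; (iii) the bags containing any fixed vertex form a subtree. All hold, so the decomposition is valid with width 4 − 1 = 3.

Yes; width 3.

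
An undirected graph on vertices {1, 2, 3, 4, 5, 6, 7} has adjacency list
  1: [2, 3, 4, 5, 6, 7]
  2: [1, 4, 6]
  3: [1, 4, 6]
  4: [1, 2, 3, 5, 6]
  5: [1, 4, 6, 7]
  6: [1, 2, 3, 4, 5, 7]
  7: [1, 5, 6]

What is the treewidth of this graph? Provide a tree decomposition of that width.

Treewidth 3.
One such decomposition:
Bags: B1 = {1, 3, 4, 6}  B2 = {1, 2, 4, 6}  B3 = {1, 4, 5, 6}  B4 = {1, 5, 6, 7}
Tree: B1–B2, B2–B3, B3–B4

Each bag holds 4 vertices, so the decomposition has width 3, which upper-bounds the treewidth. Conversely, {1, 2, 4, 6} is a clique of size 4, and the vertices of any clique must share a bag in every tree decomposition; so some bag has ≥ 4 vertices and tw(G) ≥ 3. Therefore the treewidth is 3.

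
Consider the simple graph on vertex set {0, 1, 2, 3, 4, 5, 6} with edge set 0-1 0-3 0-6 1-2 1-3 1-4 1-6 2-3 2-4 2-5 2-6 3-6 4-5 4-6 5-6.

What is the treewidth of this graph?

A width-3 tree decomposition is:
Bags: B1 = {1, 2, 3, 6}  B2 = {0, 1, 3, 6}  B3 = {1, 2, 4, 6}  B4 = {2, 4, 5, 6}
Tree: B1–B2, B1–B3, B3–B4
The largest bag has 4 vertices, giving width 3; this decomposition certifies tw(G) ≤ 3. On the other hand G contains the 4-clique {0, 1, 3, 6}. A clique must lie in a single bag of any decomposition, so no decomposition can have width below 3. The upper and lower bounds meet at 3, so that is the treewidth.

3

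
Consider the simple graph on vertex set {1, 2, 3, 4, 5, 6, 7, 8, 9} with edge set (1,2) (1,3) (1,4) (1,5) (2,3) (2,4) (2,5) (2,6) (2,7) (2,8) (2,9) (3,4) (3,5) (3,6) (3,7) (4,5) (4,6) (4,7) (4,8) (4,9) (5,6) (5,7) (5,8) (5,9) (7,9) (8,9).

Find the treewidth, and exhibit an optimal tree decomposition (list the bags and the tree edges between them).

Treewidth 4.
One optimal decomposition is:
Bags: B1 = {2, 4, 5, 7, 9}  B2 = {2, 4, 5, 8, 9}  B3 = {2, 3, 4, 5, 7}  B4 = {1, 2, 3, 4, 5}  B5 = {2, 3, 4, 5, 6}
Tree: B1–B2, B1–B3, B3–B4, B4–B5

The largest bag has 5 vertices, giving width 4; this decomposition certifies tw(G) ≤ 4. Conversely, {2, 4, 5, 8, 9} is a clique of size 5, and the vertices of any clique must share a bag in every tree decomposition; so some bag has ≥ 5 vertices and tw(G) ≥ 4. The upper and lower bounds meet at 4, so that is the treewidth.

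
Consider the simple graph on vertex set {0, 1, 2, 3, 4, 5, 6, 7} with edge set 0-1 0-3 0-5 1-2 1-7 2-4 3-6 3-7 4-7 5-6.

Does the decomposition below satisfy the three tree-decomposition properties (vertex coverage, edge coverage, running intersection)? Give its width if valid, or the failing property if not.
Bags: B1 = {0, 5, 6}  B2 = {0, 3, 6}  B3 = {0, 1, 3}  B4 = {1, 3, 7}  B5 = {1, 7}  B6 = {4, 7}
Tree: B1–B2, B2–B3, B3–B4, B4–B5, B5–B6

No — vertex 2 appears in no bag.

A tree decomposition must satisfy three properties: every vertex lies in some bag; for every edge, both endpoints lie together in some bag; and for every vertex, the bags containing it form a connected subtree. Here vertex 2 appears in no bag, so the decomposition is invalid.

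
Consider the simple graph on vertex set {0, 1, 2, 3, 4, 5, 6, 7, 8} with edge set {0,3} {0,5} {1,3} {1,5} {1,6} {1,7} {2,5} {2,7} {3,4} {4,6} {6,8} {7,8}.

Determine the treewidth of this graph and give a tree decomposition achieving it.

Treewidth 3.
One optimal decomposition is:
Bags: B1 = {3, 4, 6, 8}  B2 = {1, 3, 6, 8}  B3 = {1, 3, 7, 8}  B4 = {0, 1, 3, 7}  B5 = {0, 1, 5, 7}  B6 = {0, 2, 5, 7}
Tree: B1–B2, B2–B3, B3–B4, B4–B5, B5–B6

Every bag has size at most 4, so the width is 4 − 1 = 3 and tw(G) ≤ 3. For the lower bound: the 4 vertex sets {4,6,8}, {3}, {1}, {0,2,5,7} are disjoint, each induces a connected subgraph, and every pair is joined by at least one edge of G. Contracting each set to a single vertex therefore yields K_{4} as a minor, and since treewidth is minor-monotone, tw(G) ≥ tw(K_{4}) = 3. The upper and lower bounds meet at 3, so that is the treewidth.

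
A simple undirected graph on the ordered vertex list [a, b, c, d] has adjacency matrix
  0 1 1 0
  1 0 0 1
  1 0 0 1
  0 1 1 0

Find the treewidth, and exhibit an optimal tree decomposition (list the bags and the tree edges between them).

Treewidth 2.
One such decomposition:
Bags: B1 = {a, b, d}  B2 = {a, c, d}
Tree: B1–B2

The largest bag has 3 vertices, giving width 2; this decomposition certifies tw(G) ≤ 2. The edges a–b–d–c–a form a cycle, so G is not a tree and its treewidth is at least 2. The upper and lower bounds meet at 2, so that is the treewidth.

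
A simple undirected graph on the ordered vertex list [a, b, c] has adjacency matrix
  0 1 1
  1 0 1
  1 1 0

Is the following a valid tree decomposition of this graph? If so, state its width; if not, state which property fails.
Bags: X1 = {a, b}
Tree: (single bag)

A tree decomposition must satisfy three properties: every vertex lies in some bag; for every edge, both endpoints lie together in some bag; and for every vertex, the bags containing it form a connected subtree. Here vertex c appears in no bag, so the decomposition is invalid.

No — vertex c appears in no bag.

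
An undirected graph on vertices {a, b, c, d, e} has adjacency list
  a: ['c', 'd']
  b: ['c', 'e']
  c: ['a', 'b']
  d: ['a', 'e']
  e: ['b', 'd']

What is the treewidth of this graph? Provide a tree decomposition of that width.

Treewidth 2.
Bags: B1 = {a, b, c}  B2 = {a, b, d}  B3 = {b, d, e}
Tree: B1–B2, B2–B3

Every bag has size at most 3, so the width is 3 − 1 = 2 and tw(G) ≤ 2. For the lower bound, G contains the cycle b–c–a–d–e–b, so G is not a forest; only forests have treewidth ≤ 1, hence tw(G) ≥ 2. Therefore the treewidth is 2.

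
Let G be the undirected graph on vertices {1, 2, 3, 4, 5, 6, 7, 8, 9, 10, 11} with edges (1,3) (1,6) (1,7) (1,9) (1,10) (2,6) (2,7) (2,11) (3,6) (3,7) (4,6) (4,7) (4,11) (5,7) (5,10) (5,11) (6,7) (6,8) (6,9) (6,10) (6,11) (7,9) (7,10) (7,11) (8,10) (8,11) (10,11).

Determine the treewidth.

A width-3 tree decomposition is:
Bags: B1 = {1, 6, 7, 10}  B2 = {1, 6, 7, 9}  B3 = {6, 7, 10, 11}  B4 = {4, 6, 7, 11}  B5 = {5, 7, 10, 11}  B6 = {6, 8, 10, 11}  B7 = {1, 3, 6, 7}  B8 = {2, 6, 7, 11}
Tree: B1–B2, B1–B3, B3–B4, B3–B5, B3–B6, B1–B7, B4–B8
The largest bag has 4 vertices, giving width 3; this decomposition certifies tw(G) ≤ 3. For the lower bound, the 4 vertices {5, 7, 10, 11} are pairwise adjacent, and any tree decomposition puts a clique entirely inside one bag — forcing width ≥ 3. Combining the bounds, tw(G) = 3.

3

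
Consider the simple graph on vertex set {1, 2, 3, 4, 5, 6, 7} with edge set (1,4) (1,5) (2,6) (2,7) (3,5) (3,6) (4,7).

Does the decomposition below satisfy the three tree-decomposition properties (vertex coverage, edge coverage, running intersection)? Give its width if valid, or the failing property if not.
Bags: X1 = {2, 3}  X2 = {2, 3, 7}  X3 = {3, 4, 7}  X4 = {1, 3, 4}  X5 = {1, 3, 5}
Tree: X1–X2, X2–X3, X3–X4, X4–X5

No — vertex 6 appears in no bag.

A tree decomposition must satisfy three properties: every vertex lies in some bag; for every edge, both endpoints lie together in some bag; and for every vertex, the bags containing it form a connected subtree. Here vertex 6 appears in no bag, so the decomposition is invalid.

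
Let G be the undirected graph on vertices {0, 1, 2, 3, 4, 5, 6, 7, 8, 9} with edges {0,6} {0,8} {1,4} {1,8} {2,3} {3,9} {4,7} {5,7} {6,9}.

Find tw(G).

1

A width-1 tree decomposition is:
Bags: B1 = {2, 3}  B2 = {3, 9}  B3 = {6, 9}  B4 = {0, 6}  B5 = {0, 8}  B6 = {1, 8}  B7 = {1, 4}  B8 = {4, 7}  B9 = {5, 7}
Tree: B1–B2, B2–B3, B3–B4, B4–B5, B5–B6, B6–B7, B7–B8, B8–B9
Every bag has size at most 2, so the width is 2 − 1 = 1 and tw(G) ≤ 1. G has an edge, so its treewidth is at least 1. The upper and lower bounds meet at 1, so that is the treewidth.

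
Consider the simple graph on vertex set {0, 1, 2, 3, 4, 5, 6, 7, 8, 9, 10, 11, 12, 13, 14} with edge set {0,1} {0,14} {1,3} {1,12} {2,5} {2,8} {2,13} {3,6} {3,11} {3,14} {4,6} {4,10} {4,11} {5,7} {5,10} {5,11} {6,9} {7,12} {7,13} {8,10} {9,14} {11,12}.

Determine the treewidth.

3

A width-3 tree decomposition is:
Bags: B1 = {2, 7, 8, 13}  B2 = {2, 5, 7, 8}  B3 = {5, 7, 8, 10}  B4 = {5, 7, 10, 12}  B5 = {5, 10, 11, 12}  B6 = {4, 10, 11, 12}  B7 = {1, 4, 11, 12}  B8 = {1, 3, 4, 11}  B9 = {1, 3, 4, 6}  B10 = {0, 1, 3, 6}  B11 = {0, 3, 6, 14}  B12 = {0, 6, 9, 14}
Tree: B1–B2, B2–B3, B3–B4, B4–B5, B5–B6, B6–B7, B7–B8, B8–B9, B9–B10, B10–B11, B11–B12
Each bag holds 4 vertices, so the decomposition has width 3, which upper-bounds the treewidth. For the lower bound: the 4 vertex sets {2,8,13}, {7}, {5}, {4,10,11,12} are disjoint, each induces a connected subgraph, and every pair is joined by at least one edge of G. Contracting each set to a single vertex therefore yields K_{4} as a minor, and since treewidth is minor-monotone, tw(G) ≥ tw(K_{4}) = 3. The upper and lower bounds meet at 3, so that is the treewidth.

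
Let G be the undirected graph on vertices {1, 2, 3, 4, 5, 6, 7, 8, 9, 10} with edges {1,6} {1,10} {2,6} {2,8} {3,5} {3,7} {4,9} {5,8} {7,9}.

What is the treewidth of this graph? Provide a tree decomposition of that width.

Each bag holds 2 vertices, so the decomposition has width 1, which upper-bounds the treewidth. Since G has at least one edge (e.g. 4–9), it is not an edgeless graph, so tw(G) ≥ 1. Therefore the treewidth is 1.

Treewidth 1.
One optimal decomposition is:
Bags: B1 = {4, 9}  B2 = {7, 9}  B3 = {3, 7}  B4 = {3, 5}  B5 = {5, 8}  B6 = {2, 8}  B7 = {2, 6}  B8 = {1, 6}  B9 = {1, 10}
Tree: B1–B2, B2–B3, B3–B4, B4–B5, B5–B6, B6–B7, B7–B8, B8–B9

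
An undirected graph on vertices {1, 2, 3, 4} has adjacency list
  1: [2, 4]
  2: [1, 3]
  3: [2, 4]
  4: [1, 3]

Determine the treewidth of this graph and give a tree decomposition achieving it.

Each bag holds 3 vertices, so the decomposition has width 2, which upper-bounds the treewidth. The edges 3–4–1–2–3 form a cycle, so G is not a tree and its treewidth is at least 2. Hence tw(G) = 2 exactly.

Treewidth 2.
One such decomposition:
Bags: B1 = {1, 3, 4}  B2 = {1, 2, 3}
Tree: B1–B2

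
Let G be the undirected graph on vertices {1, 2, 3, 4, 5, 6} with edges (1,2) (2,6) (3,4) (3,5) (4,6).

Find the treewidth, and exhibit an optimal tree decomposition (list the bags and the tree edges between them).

Treewidth 1.
Bags: B1 = {3, 5}  B2 = {3, 4}  B3 = {4, 6}  B4 = {2, 6}  B5 = {1, 2}
Tree: B1–B2, B2–B3, B3–B4, B4–B5

Every bag has size at most 2, so the width is 2 − 1 = 1 and tw(G) ≤ 1. Since G has at least one edge (e.g. 5–3), it is not an edgeless graph, so tw(G) ≥ 1. Therefore the treewidth is 1.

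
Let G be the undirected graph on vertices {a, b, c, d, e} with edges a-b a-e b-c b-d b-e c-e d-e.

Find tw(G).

A width-2 tree decomposition is:
Bags: B1 = {b, d, e}  B2 = {b, c, e}  B3 = {a, b, e}
Tree: B1–B2, B2–B3
Each bag holds 3 vertices, so the decomposition has width 2, which upper-bounds the treewidth. For the lower bound, the 3 vertices {b, d, e} are pairwise adjacent, and any tree decomposition puts a clique entirely inside one bag — forcing width ≥ 2. Therefore the treewidth is 2.

2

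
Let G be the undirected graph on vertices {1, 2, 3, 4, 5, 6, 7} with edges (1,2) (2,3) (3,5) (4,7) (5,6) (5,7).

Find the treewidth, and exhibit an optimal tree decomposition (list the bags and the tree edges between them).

Each bag holds 2 vertices, so the decomposition has width 1, which upper-bounds the treewidth. Since G has at least one edge (e.g. 2–3), it is not an edgeless graph, so tw(G) ≥ 1. Combining the bounds, tw(G) = 1.

Treewidth 1.
Bags: B1 = {2, 3}  B2 = {1, 2}  B3 = {3, 5}  B4 = {5, 7}  B5 = {4, 7}  B6 = {5, 6}
Tree: B1–B2, B1–B3, B3–B4, B4–B5, B3–B6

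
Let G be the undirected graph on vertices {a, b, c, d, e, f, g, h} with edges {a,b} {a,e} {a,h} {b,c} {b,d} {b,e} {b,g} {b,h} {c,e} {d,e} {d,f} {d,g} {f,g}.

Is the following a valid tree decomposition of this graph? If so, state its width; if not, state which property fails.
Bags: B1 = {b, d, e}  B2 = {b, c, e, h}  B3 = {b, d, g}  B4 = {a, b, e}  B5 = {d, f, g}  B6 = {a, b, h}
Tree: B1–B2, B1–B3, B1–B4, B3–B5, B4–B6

No — bags containing vertex h are not connected in the tree.

A tree decomposition must satisfy three properties: every vertex lies in some bag; for every edge, both endpoints lie together in some bag; and for every vertex, the bags containing it form a connected subtree. Here bags containing vertex h are not connected in the tree, so the decomposition is invalid.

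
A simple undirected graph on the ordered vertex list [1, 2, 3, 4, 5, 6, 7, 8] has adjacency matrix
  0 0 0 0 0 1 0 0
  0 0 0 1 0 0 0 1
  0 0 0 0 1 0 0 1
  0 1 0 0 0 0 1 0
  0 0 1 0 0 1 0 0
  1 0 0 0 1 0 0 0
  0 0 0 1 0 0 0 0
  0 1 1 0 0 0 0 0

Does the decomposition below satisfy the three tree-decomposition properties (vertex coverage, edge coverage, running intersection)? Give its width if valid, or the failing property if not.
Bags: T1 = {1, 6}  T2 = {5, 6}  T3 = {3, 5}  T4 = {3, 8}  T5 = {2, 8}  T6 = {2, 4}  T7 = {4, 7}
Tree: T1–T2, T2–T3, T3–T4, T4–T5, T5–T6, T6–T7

Every vertex of G appears in some bag (union = {1, 2, 3, 4, 5, 6, 7, 8}); every edge is covered by a bag; and for each vertex v the set of bags containing v is connected in the bag tree. The decomposition is therefore valid. The largest bag has 2 vertices, so the width is 1.

Yes; width 1.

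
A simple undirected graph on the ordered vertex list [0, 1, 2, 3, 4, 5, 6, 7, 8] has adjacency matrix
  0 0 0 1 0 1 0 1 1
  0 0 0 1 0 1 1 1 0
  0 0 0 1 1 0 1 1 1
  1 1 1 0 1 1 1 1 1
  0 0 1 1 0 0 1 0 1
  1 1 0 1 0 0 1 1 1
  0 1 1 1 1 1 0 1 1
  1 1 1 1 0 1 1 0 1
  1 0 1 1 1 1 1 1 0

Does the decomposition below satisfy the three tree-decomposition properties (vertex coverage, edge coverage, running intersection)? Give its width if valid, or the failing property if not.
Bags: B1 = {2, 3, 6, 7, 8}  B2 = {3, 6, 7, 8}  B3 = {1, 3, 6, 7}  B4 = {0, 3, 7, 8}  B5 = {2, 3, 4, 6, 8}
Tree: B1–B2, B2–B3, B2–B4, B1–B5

No — vertex 5 appears in no bag.

A tree decomposition must satisfy three properties: every vertex lies in some bag; for every edge, both endpoints lie together in some bag; and for every vertex, the bags containing it form a connected subtree. Here vertex 5 appears in no bag, so the decomposition is invalid.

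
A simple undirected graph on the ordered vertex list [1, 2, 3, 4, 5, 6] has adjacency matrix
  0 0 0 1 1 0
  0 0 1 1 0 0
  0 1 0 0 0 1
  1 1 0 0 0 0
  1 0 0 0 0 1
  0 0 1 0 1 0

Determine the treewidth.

2

A width-2 tree decomposition is:
Bags: B1 = {1, 5, 6}  B2 = {1, 3, 6}  B3 = {1, 2, 3}  B4 = {1, 2, 4}
Tree: B1–B2, B2–B3, B3–B4
Every bag has size at most 3, so the width is 3 − 1 = 2 and tw(G) ≤ 2. For the lower bound, G contains the cycle 1–5–6–3–2–4–1, so G is not a forest; only forests have treewidth ≤ 1, hence tw(G) ≥ 2. Hence tw(G) = 2 exactly.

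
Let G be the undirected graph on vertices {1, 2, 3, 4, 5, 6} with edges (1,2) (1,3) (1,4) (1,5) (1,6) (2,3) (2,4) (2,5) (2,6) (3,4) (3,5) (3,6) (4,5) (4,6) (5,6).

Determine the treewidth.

A width-5 tree decomposition is:
Bags: B1 = {1, 2, 3, 4, 5, 6}
Tree: (single bag)
A single bag containing all 6 vertices is trivially a valid decomposition of width 5. For the lower bound, the 6 vertices {1, 2, 3, 4, 5, 6} are pairwise adjacent, and any tree decomposition puts a clique entirely inside one bag — forcing width ≥ 5. Therefore the treewidth is 5.

5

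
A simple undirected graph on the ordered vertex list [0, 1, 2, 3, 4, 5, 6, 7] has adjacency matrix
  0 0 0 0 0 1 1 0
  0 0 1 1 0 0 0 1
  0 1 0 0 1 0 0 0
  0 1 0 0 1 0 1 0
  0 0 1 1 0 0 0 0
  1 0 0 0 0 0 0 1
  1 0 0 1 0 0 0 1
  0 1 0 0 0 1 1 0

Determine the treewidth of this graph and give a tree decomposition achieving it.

Treewidth 2.
One such decomposition:
Bags: B1 = {0, 5, 6}  B2 = {5, 6, 7}  B3 = {3, 6, 7}  B4 = {1, 3, 7}  B5 = {1, 3, 4}  B6 = {1, 2, 4}
Tree: B1–B2, B2–B3, B3–B4, B4–B5, B5–B6

Each bag holds 3 vertices, so the decomposition has width 2, which upper-bounds the treewidth. Since 0–5–7–6–0 is a cycle in G, G is not acyclic. Forests are exactly the graphs of treewidth ≤ 1, so tw(G) ≥ 2. Therefore the treewidth is 2.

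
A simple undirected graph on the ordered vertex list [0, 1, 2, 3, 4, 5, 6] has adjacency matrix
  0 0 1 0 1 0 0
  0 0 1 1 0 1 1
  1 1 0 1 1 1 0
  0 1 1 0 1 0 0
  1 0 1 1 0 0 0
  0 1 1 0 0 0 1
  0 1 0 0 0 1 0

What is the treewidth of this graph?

A width-2 tree decomposition is:
Bags: B1 = {0, 2, 4}  B2 = {2, 3, 4}  B3 = {1, 2, 3}  B4 = {1, 2, 5}  B5 = {1, 5, 6}
Tree: B1–B2, B2–B3, B3–B4, B4–B5
Each bag holds 3 vertices, so the decomposition has width 2, which upper-bounds the treewidth. On the other hand G contains the 3-clique {0, 2, 4}. A clique must lie in a single bag of any decomposition, so no decomposition can have width below 2. Hence tw(G) = 2 exactly.

2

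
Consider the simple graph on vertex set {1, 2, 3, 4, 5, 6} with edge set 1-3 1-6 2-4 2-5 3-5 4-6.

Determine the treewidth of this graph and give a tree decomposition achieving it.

Treewidth 2.
One optimal decomposition is:
Bags: B1 = {2, 4, 5}  B2 = {4, 5, 6}  B3 = {1, 5, 6}  B4 = {1, 3, 5}
Tree: B1–B2, B2–B3, B3–B4

The largest bag has 3 vertices, giving width 2; this decomposition certifies tw(G) ≤ 2. For the lower bound, G contains the cycle 5–2–4–6–1–3–5, so G is not a forest; only forests have treewidth ≤ 1, hence tw(G) ≥ 2. The upper and lower bounds meet at 2, so that is the treewidth.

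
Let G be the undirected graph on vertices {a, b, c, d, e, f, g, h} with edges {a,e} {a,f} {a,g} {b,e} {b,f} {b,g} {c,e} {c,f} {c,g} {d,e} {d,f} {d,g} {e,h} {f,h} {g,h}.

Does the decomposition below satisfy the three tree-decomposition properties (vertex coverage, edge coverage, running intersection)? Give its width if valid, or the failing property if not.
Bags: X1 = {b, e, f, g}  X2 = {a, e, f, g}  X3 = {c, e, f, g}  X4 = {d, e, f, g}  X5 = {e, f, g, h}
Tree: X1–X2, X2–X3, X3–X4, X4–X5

Yes; width 3.

Vertex coverage: the bags together contain {a, b, c, d, e, f, g, h}, the full vertex set. Edge coverage: each edge of G has both endpoints in at least one bag. Running intersection: for every vertex, the bags containing it form a connected subtree. All three properties hold, so this is a valid tree decomposition of width max|bag| − 1 = 3, and hence tw(G) ≤ 3.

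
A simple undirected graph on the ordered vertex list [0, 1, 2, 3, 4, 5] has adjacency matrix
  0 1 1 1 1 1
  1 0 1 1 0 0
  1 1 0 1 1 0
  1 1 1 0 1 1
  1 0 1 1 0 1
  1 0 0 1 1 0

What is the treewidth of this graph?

A width-3 tree decomposition is:
Bags: B1 = {0, 2, 3, 4}  B2 = {0, 3, 4, 5}  B3 = {0, 1, 2, 3}
Tree: B1–B2, B1–B3
Every bag has size at most 4, so the width is 4 − 1 = 3 and tw(G) ≤ 3. For the lower bound, the 4 vertices {0, 1, 2, 3} are pairwise adjacent, and any tree decomposition puts a clique entirely inside one bag — forcing width ≥ 3. Hence tw(G) = 3 exactly.

3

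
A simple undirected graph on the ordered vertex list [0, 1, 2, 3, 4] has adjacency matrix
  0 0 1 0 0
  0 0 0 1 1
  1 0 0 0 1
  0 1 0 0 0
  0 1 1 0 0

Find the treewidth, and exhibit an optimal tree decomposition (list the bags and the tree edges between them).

Treewidth 1.
One optimal decomposition is:
Bags: B1 = {1, 4}  B2 = {2, 4}  B3 = {0, 2}  B4 = {1, 3}
Tree: B1–B2, B2–B3, B1–B4

The largest bag has 2 vertices, giving width 1; this decomposition certifies tw(G) ≤ 1. Any graph with an edge has treewidth ≥ 1, and G has the edge 4–1. Combining the bounds, tw(G) = 1.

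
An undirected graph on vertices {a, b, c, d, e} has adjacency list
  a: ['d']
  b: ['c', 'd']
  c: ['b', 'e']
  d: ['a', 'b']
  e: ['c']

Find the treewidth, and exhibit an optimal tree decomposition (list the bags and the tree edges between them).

Treewidth 1.
One such decomposition:
Bags: B1 = {b, d}  B2 = {a, d}  B3 = {b, c}  B4 = {c, e}
Tree: B1–B2, B1–B3, B3–B4

Every bag has size at most 2, so the width is 2 − 1 = 1 and tw(G) ≤ 1. Any graph with an edge has treewidth ≥ 1, and G has the edge d–b. Combining the bounds, tw(G) = 1.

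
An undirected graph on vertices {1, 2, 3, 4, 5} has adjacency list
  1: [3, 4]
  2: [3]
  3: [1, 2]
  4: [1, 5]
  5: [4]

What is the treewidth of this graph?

A width-1 tree decomposition is:
Bags: B1 = {2, 3}  B2 = {1, 3}  B3 = {1, 4}  B4 = {4, 5}
Tree: B1–B2, B2–B3, B3–B4
Every bag has size at most 2, so the width is 2 − 1 = 1 and tw(G) ≤ 1. G has an edge, so its treewidth is at least 1. Therefore the treewidth is 1.

1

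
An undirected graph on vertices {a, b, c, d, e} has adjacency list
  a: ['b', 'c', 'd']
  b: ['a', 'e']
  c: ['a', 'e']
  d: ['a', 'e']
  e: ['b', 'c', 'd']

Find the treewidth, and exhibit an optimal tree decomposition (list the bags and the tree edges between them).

Each bag holds 3 vertices, so the decomposition has width 2, which upper-bounds the treewidth. Since a–b–e–d–a is a cycle in G, G is not acyclic. Forests are exactly the graphs of treewidth ≤ 1, so tw(G) ≥ 2. Combining the bounds, tw(G) = 2.

Treewidth 2.
One optimal decomposition is:
Bags: B1 = {a, b, e}  B2 = {a, d, e}  B3 = {a, c, e}
Tree: B1–B2, B2–B3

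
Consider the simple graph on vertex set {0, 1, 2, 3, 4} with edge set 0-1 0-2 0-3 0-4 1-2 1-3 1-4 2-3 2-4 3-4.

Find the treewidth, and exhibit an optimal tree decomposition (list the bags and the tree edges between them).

Treewidth 4.
One optimal decomposition is:
Bags: B1 = {0, 1, 2, 3, 4}
Tree: (single bag)

With just one bag of size 5, the width is 5 − 1 = 4, so tw(G) ≤ 4. For the lower bound, the 5 vertices {0, 1, 2, 3, 4} are pairwise adjacent, and any tree decomposition puts a clique entirely inside one bag — forcing width ≥ 4. Hence tw(G) = 4 exactly.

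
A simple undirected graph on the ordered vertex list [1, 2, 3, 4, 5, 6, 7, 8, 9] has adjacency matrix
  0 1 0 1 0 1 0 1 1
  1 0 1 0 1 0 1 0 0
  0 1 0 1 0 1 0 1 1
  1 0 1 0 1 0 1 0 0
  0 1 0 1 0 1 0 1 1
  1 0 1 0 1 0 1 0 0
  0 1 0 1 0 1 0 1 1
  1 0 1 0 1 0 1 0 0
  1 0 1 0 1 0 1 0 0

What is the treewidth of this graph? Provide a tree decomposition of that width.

Each bag holds 5 vertices, so the decomposition has width 4, which upper-bounds the treewidth. For the lower bound: the 5 vertex sets {1,9}, {5,6}, {2,3}, {7}, {4} are disjoint, each induces a connected subgraph, and every pair is joined by at least one edge of G. Contracting each set to a single vertex therefore yields K_{5} as a minor, and since treewidth is minor-monotone, tw(G) ≥ tw(K_{5}) = 4. The upper and lower bounds meet at 4, so that is the treewidth.

Treewidth 4.
One optimal decomposition is:
Bags: B1 = {1, 3, 5, 7, 9}  B2 = {1, 3, 5, 6, 7}  B3 = {1, 2, 3, 5, 7}  B4 = {1, 3, 4, 5, 7}  B5 = {1, 3, 5, 7, 8}
Tree: B1–B2, B2–B3, B3–B4, B4–B5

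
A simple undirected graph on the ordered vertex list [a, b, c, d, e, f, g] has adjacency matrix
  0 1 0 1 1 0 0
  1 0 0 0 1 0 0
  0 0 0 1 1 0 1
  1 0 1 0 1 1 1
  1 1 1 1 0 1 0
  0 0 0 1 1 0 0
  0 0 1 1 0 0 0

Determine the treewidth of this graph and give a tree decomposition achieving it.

Each bag holds 3 vertices, so the decomposition has width 2, which upper-bounds the treewidth. For the lower bound, the 3 vertices {c, d, g} are pairwise adjacent, and any tree decomposition puts a clique entirely inside one bag — forcing width ≥ 2. Combining the bounds, tw(G) = 2.

Treewidth 2.
One optimal decomposition is:
Bags: B1 = {c, d, e}  B2 = {a, d, e}  B3 = {d, e, f}  B4 = {c, d, g}  B5 = {a, b, e}
Tree: B1–B2, B2–B3, B1–B4, B2–B5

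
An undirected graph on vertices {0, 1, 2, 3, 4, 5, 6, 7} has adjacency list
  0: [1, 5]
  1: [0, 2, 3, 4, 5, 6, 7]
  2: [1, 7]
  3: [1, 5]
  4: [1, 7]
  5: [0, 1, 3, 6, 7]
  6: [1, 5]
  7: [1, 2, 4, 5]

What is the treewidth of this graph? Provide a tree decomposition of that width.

Treewidth 2.
Bags: B1 = {1, 5, 7}  B2 = {1, 2, 7}  B3 = {1, 3, 5}  B4 = {1, 4, 7}  B5 = {0, 1, 5}  B6 = {1, 5, 6}
Tree: B1–B2, B1–B3, B2–B4, B1–B5, B3–B6

Each bag holds 3 vertices, so the decomposition has width 2, which upper-bounds the treewidth. For the lower bound, the 3 vertices {1, 2, 7} are pairwise adjacent, and any tree decomposition puts a clique entirely inside one bag — forcing width ≥ 2. Combining the bounds, tw(G) = 2.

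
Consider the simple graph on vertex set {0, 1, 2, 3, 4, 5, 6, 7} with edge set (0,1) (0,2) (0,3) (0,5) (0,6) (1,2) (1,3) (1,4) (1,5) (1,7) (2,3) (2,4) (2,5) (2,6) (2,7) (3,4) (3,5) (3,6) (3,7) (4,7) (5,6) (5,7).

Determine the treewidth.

A width-4 tree decomposition is:
Bags: B1 = {1, 2, 3, 5, 7}  B2 = {1, 2, 3, 4, 7}  B3 = {0, 1, 2, 3, 5}  B4 = {0, 2, 3, 5, 6}
Tree: B1–B2, B1–B3, B3–B4
Every bag has size at most 5, so the width is 5 − 1 = 4 and tw(G) ≤ 4. For the lower bound, the 5 vertices {1, 2, 3, 4, 7} are pairwise adjacent, and any tree decomposition puts a clique entirely inside one bag — forcing width ≥ 4. Hence tw(G) = 4 exactly.

4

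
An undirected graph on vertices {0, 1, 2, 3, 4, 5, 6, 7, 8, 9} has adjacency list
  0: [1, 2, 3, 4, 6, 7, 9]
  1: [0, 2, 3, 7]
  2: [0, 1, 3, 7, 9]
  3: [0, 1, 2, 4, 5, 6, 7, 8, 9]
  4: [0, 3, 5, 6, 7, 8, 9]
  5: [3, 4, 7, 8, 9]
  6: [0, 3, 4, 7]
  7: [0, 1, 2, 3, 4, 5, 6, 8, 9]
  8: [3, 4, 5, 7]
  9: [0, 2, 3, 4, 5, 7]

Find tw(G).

A width-4 tree decomposition is:
Bags: B1 = {0, 3, 4, 7, 9}  B2 = {0, 3, 4, 6, 7}  B3 = {3, 4, 5, 7, 9}  B4 = {3, 4, 5, 7, 8}  B5 = {0, 2, 3, 7, 9}  B6 = {0, 1, 2, 3, 7}
Tree: B1–B2, B1–B3, B3–B4, B1–B5, B5–B6
Every bag has size at most 5, so the width is 5 − 1 = 4 and tw(G) ≤ 4. For the lower bound, the 5 vertices {0, 1, 2, 3, 7} are pairwise adjacent, and any tree decomposition puts a clique entirely inside one bag — forcing width ≥ 4. Hence tw(G) = 4 exactly.

4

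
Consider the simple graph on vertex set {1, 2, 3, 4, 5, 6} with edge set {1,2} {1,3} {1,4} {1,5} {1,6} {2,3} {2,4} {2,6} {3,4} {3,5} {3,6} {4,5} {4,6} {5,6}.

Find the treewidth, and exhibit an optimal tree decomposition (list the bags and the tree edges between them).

Treewidth 4.
One such decomposition:
Bags: B1 = {1, 3, 4, 5, 6}  B2 = {1, 2, 3, 4, 6}
Tree: B1–B2

The largest bag has 5 vertices, giving width 4; this decomposition certifies tw(G) ≤ 4. For the lower bound, the 5 vertices {1, 2, 3, 4, 6} are pairwise adjacent, and any tree decomposition puts a clique entirely inside one bag — forcing width ≥ 4. Hence tw(G) = 4 exactly.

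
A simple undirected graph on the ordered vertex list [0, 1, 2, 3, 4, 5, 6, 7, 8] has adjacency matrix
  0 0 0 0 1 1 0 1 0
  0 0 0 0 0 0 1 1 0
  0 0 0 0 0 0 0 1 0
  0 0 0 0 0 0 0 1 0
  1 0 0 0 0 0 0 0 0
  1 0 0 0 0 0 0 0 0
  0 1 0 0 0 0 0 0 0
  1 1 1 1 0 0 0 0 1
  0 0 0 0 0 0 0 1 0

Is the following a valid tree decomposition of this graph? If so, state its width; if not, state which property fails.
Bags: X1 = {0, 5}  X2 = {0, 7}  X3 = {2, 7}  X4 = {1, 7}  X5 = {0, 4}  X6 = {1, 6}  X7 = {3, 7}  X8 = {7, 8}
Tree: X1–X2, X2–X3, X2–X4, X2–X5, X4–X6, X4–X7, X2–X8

Every vertex of G appears in some bag (union = {0, 1, 2, 3, 4, 5, 6, 7, 8}); every edge is covered by a bag; and for each vertex v the set of bags containing v is connected in the bag tree. The decomposition is therefore valid. The largest bag has 2 vertices, so the width is 1.

Yes; width 1.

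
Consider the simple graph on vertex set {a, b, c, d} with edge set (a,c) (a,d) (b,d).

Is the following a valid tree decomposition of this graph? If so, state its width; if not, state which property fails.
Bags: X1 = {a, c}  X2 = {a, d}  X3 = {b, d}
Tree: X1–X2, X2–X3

Checking the three conditions: (i) the bags cover all of {a, b, c, d}; (ii) for each edge, some bag contains both endpoints; (iii) the bags containing any fixed vertex form a subtree. All hold, so the decomposition is valid with width 2 − 1 = 1.

Yes; width 1.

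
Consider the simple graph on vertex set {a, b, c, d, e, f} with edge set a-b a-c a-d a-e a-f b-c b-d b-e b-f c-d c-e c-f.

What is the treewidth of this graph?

3

A width-3 tree decomposition is:
Bags: B1 = {a, b, c, e}  B2 = {a, b, c, d}  B3 = {a, b, c, f}
Tree: B1–B2, B1–B3
Every bag has size at most 4, so the width is 4 − 1 = 3 and tw(G) ≤ 3. Conversely, {a, b, c, d} is a clique of size 4, and the vertices of any clique must share a bag in every tree decomposition; so some bag has ≥ 4 vertices and tw(G) ≥ 3. The upper and lower bounds meet at 3, so that is the treewidth.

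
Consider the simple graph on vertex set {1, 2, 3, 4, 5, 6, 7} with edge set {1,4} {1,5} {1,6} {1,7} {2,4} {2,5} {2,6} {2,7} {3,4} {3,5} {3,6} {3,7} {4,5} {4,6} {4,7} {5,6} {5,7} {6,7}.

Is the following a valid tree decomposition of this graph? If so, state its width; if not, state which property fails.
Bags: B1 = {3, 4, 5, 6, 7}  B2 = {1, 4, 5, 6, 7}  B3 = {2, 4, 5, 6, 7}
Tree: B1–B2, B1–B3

Yes; width 4.

Every vertex of G appears in some bag (union = {1, 2, 3, 4, 5, 6, 7}); every edge is covered by a bag; and for each vertex v the set of bags containing v is connected in the bag tree. The decomposition is therefore valid. The largest bag has 5 vertices, so the width is 4.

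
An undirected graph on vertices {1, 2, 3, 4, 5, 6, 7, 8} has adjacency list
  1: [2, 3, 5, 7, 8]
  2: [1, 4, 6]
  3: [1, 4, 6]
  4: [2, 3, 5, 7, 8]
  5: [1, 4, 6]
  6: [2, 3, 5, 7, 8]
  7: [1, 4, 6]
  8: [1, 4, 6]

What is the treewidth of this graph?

3

A width-3 tree decomposition is:
Bags: B1 = {1, 4, 6, 7}  B2 = {1, 2, 4, 6}  B3 = {1, 3, 4, 6}  B4 = {1, 4, 6, 8}  B5 = {1, 4, 5, 6}
Tree: B1–B2, B2–B3, B3–B4, B4–B5
Each bag holds 4 vertices, so the decomposition has width 3, which upper-bounds the treewidth. For the lower bound: the 4 vertex sets {6,7}, {1,2}, {4}, {3} are disjoint, each induces a connected subgraph, and every pair is joined by at least one edge of G. Contracting each set to a single vertex therefore yields K_{4} as a minor, and since treewidth is minor-monotone, tw(G) ≥ tw(K_{4}) = 3. Hence tw(G) = 3 exactly.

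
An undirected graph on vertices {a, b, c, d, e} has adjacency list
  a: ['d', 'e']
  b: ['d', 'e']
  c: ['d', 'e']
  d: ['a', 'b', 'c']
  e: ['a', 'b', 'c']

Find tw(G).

2

A width-2 tree decomposition is:
Bags: B1 = {a, d, e}  B2 = {b, d, e}  B3 = {c, d, e}
Tree: B1–B2, B2–B3
Every bag has size at most 3, so the width is 3 − 1 = 2 and tw(G) ≤ 2. Since e–a–d–b–e is a cycle in G, G is not acyclic. Forests are exactly the graphs of treewidth ≤ 1, so tw(G) ≥ 2. Hence tw(G) = 2 exactly.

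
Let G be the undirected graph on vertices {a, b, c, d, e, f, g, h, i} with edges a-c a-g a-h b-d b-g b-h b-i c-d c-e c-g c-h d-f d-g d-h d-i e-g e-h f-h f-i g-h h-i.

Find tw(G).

3

A width-3 tree decomposition is:
Bags: B1 = {b, d, g, h}  B2 = {c, d, g, h}  B3 = {a, c, g, h}  B4 = {c, e, g, h}  B5 = {b, d, h, i}  B6 = {d, f, h, i}
Tree: B1–B2, B2–B3, B3–B4, B1–B5, B5–B6
The largest bag has 4 vertices, giving width 3; this decomposition certifies tw(G) ≤ 3. On the other hand G contains the 4-clique {c, d, g, h}. A clique must lie in a single bag of any decomposition, so no decomposition can have width below 3. Therefore the treewidth is 3.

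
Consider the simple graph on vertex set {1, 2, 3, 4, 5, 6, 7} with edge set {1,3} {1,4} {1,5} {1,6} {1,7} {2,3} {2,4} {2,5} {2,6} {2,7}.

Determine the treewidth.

2

A width-2 tree decomposition is:
Bags: B1 = {1, 2, 5}  B2 = {1, 2, 6}  B3 = {1, 2, 3}  B4 = {1, 2, 7}  B5 = {1, 2, 4}
Tree: B1–B2, B2–B3, B3–B4, B4–B5
Each bag holds 3 vertices, so the decomposition has width 2, which upper-bounds the treewidth. Since 2–5–1–6–2 is a cycle in G, G is not acyclic. Forests are exactly the graphs of treewidth ≤ 1, so tw(G) ≥ 2. Combining the bounds, tw(G) = 2.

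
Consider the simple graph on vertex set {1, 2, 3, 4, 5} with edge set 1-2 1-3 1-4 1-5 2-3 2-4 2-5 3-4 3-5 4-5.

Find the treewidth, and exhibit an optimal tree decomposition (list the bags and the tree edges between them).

With just one bag of size 5, the width is 5 − 1 = 4, so tw(G) ≤ 4. On the other hand G contains the 5-clique {1, 2, 3, 4, 5}. A clique must lie in a single bag of any decomposition, so no decomposition can have width below 4. The upper and lower bounds meet at 4, so that is the treewidth.

Treewidth 4.
Bags: B1 = {1, 2, 3, 4, 5}
Tree: (single bag)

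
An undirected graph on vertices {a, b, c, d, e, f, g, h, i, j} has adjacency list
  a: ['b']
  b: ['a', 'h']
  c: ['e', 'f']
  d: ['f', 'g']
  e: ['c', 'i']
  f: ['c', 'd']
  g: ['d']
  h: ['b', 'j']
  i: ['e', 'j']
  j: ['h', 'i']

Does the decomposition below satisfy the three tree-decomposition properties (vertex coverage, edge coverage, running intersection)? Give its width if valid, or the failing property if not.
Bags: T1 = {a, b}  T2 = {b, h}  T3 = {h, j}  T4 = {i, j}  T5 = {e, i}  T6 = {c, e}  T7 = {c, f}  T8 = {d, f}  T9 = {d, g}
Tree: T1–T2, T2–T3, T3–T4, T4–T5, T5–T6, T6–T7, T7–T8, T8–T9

Yes; width 1.

Vertex coverage: the bags together contain {a, b, c, d, e, f, g, h, i, j}, the full vertex set. Edge coverage: each edge of G has both endpoints in at least one bag. Running intersection: for every vertex, the bags containing it form a connected subtree. All three properties hold, so this is a valid tree decomposition of width max|bag| − 1 = 1, and hence tw(G) ≤ 1.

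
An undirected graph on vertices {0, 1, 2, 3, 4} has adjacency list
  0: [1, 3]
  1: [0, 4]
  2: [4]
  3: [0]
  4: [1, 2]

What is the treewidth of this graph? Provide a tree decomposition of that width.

Treewidth 1.
Bags: B1 = {0, 3}  B2 = {0, 1}  B3 = {1, 4}  B4 = {2, 4}
Tree: B1–B2, B2–B3, B3–B4

Each bag holds 2 vertices, so the decomposition has width 1, which upper-bounds the treewidth. G has an edge, so its treewidth is at least 1. Hence tw(G) = 1 exactly.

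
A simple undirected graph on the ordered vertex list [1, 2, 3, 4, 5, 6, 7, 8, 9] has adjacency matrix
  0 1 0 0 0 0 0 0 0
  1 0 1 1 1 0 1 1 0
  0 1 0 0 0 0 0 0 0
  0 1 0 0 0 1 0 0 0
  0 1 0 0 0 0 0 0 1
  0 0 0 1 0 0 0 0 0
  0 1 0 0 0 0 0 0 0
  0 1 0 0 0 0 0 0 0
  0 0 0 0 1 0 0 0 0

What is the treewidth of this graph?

A width-1 tree decomposition is:
Bags: B1 = {2, 4}  B2 = {2, 5}  B3 = {2, 8}  B4 = {1, 2}  B5 = {2, 7}  B6 = {2, 3}  B7 = {4, 6}  B8 = {5, 9}
Tree: B1–B2, B2–B3, B3–B4, B1–B5, B1–B6, B1–B7, B2–B8
The largest bag has 2 vertices, giving width 1; this decomposition certifies tw(G) ≤ 1. Since G has at least one edge (e.g. 4–2), it is not an edgeless graph, so tw(G) ≥ 1. Therefore the treewidth is 1.

1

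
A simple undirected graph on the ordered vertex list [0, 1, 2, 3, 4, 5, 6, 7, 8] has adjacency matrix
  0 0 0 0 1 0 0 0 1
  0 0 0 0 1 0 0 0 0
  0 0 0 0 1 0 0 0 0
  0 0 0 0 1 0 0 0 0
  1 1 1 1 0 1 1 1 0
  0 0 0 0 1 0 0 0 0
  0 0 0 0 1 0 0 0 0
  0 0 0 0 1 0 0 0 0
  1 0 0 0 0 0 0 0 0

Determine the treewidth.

1

A width-1 tree decomposition is:
Bags: B1 = {0, 4}  B2 = {2, 4}  B3 = {0, 8}  B4 = {4, 5}  B5 = {3, 4}  B6 = {1, 4}  B7 = {4, 7}  B8 = {4, 6}
Tree: B1–B2, B1–B3, B2–B4, B2–B5, B2–B6, B4–B7, B2–B8
Each bag holds 2 vertices, so the decomposition has width 1, which upper-bounds the treewidth. Any graph with an edge has treewidth ≥ 1, and G has the edge 4–0. The upper and lower bounds meet at 1, so that is the treewidth.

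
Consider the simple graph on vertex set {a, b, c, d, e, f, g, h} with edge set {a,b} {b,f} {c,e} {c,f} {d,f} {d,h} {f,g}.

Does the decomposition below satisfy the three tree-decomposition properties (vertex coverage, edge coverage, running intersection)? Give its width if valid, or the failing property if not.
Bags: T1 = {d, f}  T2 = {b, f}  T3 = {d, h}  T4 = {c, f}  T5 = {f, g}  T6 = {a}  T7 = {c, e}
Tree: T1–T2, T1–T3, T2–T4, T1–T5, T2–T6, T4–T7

No — edge (b,a) lies in no bag.

A tree decomposition must satisfy three properties: every vertex lies in some bag; for every edge, both endpoints lie together in some bag; and for every vertex, the bags containing it form a connected subtree. Here edge (b,a) lies in no bag, so the decomposition is invalid.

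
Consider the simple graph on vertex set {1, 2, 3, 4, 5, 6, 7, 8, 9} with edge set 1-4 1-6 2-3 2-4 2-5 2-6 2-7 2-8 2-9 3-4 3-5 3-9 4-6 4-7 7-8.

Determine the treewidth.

2

A width-2 tree decomposition is:
Bags: B1 = {2, 3, 4}  B2 = {2, 3, 9}  B3 = {2, 4, 7}  B4 = {2, 7, 8}  B5 = {2, 4, 6}  B6 = {1, 4, 6}  B7 = {2, 3, 5}
Tree: B1–B2, B1–B3, B3–B4, B1–B5, B5–B6, B2–B7
Every bag has size at most 3, so the width is 3 − 1 = 2 and tw(G) ≤ 2. For the lower bound, the 3 vertices {1, 4, 6} are pairwise adjacent, and any tree decomposition puts a clique entirely inside one bag — forcing width ≥ 2. The upper and lower bounds meet at 2, so that is the treewidth.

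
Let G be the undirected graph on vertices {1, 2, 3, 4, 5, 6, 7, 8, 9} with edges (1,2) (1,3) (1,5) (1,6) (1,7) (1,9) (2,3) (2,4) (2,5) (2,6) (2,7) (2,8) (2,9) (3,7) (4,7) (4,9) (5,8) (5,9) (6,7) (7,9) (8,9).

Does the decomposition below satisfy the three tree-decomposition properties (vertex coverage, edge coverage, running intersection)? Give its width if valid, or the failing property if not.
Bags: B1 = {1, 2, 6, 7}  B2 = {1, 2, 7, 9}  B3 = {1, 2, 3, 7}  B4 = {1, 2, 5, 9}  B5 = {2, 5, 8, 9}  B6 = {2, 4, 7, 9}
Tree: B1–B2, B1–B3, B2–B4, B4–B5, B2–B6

Yes; width 3.

Vertex coverage: the bags together contain {1, 2, 3, 4, 5, 6, 7, 8, 9}, the full vertex set. Edge coverage: each edge of G has both endpoints in at least one bag. Running intersection: for every vertex, the bags containing it form a connected subtree. All three properties hold, so this is a valid tree decomposition of width max|bag| − 1 = 3, and hence tw(G) ≤ 3.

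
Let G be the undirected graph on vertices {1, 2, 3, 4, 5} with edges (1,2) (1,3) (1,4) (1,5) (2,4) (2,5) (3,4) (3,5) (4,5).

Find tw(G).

A width-3 tree decomposition is:
Bags: B1 = {1, 3, 4, 5}  B2 = {1, 2, 4, 5}
Tree: B1–B2
The largest bag has 4 vertices, giving width 3; this decomposition certifies tw(G) ≤ 3. Conversely, {1, 2, 4, 5} is a clique of size 4, and the vertices of any clique must share a bag in every tree decomposition; so some bag has ≥ 4 vertices and tw(G) ≥ 3. Therefore the treewidth is 3.

3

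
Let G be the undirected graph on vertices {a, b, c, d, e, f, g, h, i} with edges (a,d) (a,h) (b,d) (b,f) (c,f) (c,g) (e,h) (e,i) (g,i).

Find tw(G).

A width-2 tree decomposition is:
Bags: B1 = {c, g, i}  B2 = {c, e, i}  B3 = {c, e, h}  B4 = {a, c, h}  B5 = {a, c, d}  B6 = {b, c, d}  B7 = {b, c, f}
Tree: B1–B2, B2–B3, B3–B4, B4–B5, B5–B6, B6–B7
Each bag holds 3 vertices, so the decomposition has width 2, which upper-bounds the treewidth. Since c–g–i–e–h–a–d–b–f–c is a cycle in G, G is not acyclic. Forests are exactly the graphs of treewidth ≤ 1, so tw(G) ≥ 2. The upper and lower bounds meet at 2, so that is the treewidth.

2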